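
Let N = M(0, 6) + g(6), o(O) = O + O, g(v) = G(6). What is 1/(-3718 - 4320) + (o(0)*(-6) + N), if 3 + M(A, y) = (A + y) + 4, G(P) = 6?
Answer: 104493/8038 ≈ 13.000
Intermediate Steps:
g(v) = 6
M(A, y) = 1 + A + y (M(A, y) = -3 + ((A + y) + 4) = -3 + (4 + A + y) = 1 + A + y)
o(O) = 2*O
N = 13 (N = (1 + 0 + 6) + 6 = 7 + 6 = 13)
1/(-3718 - 4320) + (o(0)*(-6) + N) = 1/(-3718 - 4320) + ((2*0)*(-6) + 13) = 1/(-8038) + (0*(-6) + 13) = -1/8038 + (0 + 13) = -1/8038 + 13 = 104493/8038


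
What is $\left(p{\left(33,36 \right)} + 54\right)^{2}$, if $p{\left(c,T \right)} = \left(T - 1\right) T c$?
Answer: $1733389956$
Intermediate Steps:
$p{\left(c,T \right)} = T c \left(-1 + T\right)$ ($p{\left(c,T \right)} = \left(T - 1\right) T c = \left(-1 + T\right) T c = T \left(-1 + T\right) c = T c \left(-1 + T\right)$)
$\left(p{\left(33,36 \right)} + 54\right)^{2} = \left(36 \cdot 33 \left(-1 + 36\right) + 54\right)^{2} = \left(36 \cdot 33 \cdot 35 + 54\right)^{2} = \left(41580 + 54\right)^{2} = 41634^{2} = 1733389956$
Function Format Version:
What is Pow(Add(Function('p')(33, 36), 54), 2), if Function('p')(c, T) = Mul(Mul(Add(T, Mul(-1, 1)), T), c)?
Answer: 1733389956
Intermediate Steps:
Function('p')(c, T) = Mul(T, c, Add(-1, T)) (Function('p')(c, T) = Mul(Mul(Add(T, -1), T), c) = Mul(Mul(Add(-1, T), T), c) = Mul(Mul(T, Add(-1, T)), c) = Mul(T, c, Add(-1, T)))
Pow(Add(Function('p')(33, 36), 54), 2) = Pow(Add(Mul(36, 33, Add(-1, 36)), 54), 2) = Pow(Add(Mul(36, 33, 35), 54), 2) = Pow(Add(41580, 54), 2) = Pow(41634, 2) = 1733389956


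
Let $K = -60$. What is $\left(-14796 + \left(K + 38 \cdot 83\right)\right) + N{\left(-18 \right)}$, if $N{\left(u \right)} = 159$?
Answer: $-11543$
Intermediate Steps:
$\left(-14796 + \left(K + 38 \cdot 83\right)\right) + N{\left(-18 \right)} = \left(-14796 + \left(-60 + 38 \cdot 83\right)\right) + 159 = \left(-14796 + \left(-60 + 3154\right)\right) + 159 = \left(-14796 + 3094\right) + 159 = -11702 + 159 = -11543$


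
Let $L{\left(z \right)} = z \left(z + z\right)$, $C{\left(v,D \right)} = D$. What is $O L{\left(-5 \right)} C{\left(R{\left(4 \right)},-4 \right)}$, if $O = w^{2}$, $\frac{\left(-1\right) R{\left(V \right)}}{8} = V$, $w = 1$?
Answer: $-200$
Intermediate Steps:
$R{\left(V \right)} = - 8 V$
$O = 1$ ($O = 1^{2} = 1$)
$L{\left(z \right)} = 2 z^{2}$ ($L{\left(z \right)} = z 2 z = 2 z^{2}$)
$O L{\left(-5 \right)} C{\left(R{\left(4 \right)},-4 \right)} = 1 \cdot 2 \left(-5\right)^{2} \left(-4\right) = 1 \cdot 2 \cdot 25 \left(-4\right) = 1 \cdot 50 \left(-4\right) = 50 \left(-4\right) = -200$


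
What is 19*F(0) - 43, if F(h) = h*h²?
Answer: -43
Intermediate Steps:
F(h) = h³
19*F(0) - 43 = 19*0³ - 43 = 19*0 - 43 = 0 - 43 = -43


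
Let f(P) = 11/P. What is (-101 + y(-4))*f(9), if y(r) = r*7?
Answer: -473/3 ≈ -157.67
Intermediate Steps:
y(r) = 7*r
(-101 + y(-4))*f(9) = (-101 + 7*(-4))*(11/9) = (-101 - 28)*(11*(1/9)) = -129*11/9 = -473/3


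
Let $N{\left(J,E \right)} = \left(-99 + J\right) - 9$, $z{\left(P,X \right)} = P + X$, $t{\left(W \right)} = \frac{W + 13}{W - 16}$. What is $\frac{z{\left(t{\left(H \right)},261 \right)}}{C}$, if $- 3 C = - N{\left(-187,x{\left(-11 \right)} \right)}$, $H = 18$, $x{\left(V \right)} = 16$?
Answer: $- \frac{1659}{590} \approx -2.8119$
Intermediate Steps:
$t{\left(W \right)} = \frac{13 + W}{-16 + W}$
$N{\left(J,E \right)} = -108 + J$
$C = - \frac{295}{3}$ ($C = - \frac{\left(-1\right) \left(-108 - 187\right)}{3} = - \frac{\left(-1\right) \left(-295\right)}{3} = \left(- \frac{1}{3}\right) 295 = - \frac{295}{3} \approx -98.333$)
$\frac{z{\left(t{\left(H \right)},261 \right)}}{C} = \frac{\frac{13 + 18}{-16 + 18} + 261}{- \frac{295}{3}} = \left(\frac{1}{2} \cdot 31 + 261\right) \left(- \frac{3}{295}\right) = \left(\frac{31}{2} + 261\right) \left(- \frac{3}{295}\right) = \frac{553}{2} \left(- \frac{3}{295}\right) = - \frac{1659}{590}$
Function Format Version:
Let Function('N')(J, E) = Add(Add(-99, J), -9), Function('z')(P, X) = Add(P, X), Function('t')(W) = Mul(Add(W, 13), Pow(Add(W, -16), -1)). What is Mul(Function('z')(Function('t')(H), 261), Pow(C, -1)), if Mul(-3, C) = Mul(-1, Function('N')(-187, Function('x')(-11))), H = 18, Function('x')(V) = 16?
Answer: Rational(-1659, 590) ≈ -2.8119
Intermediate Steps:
Function('t')(W) = Mul(Pow(Add(-16, W), -1), Add(13, W)) (Function('t')(W) = Mul(Add(13, W), Pow(Add(-16, W), -1)) = Mul(Pow(Add(-16, W), -1), Add(13, W)))
Function('N')(J, E) = Add(-108, J)
C = Rational(-295, 3) (C = Mul(Rational(-1, 3), Mul(-1, Add(-108, -187))) = Mul(Rational(-1, 3), Mul(-1, -295)) = Mul(Rational(-1, 3), 295) = Rational(-295, 3) ≈ -98.333)
Mul(Function('z')(Function('t')(H), 261), Pow(C, -1)) = Mul(Add(Mul(Pow(Add(-16, 18), -1), Add(13, 18)), 261), Pow(Rational(-295, 3), -1)) = Mul(Add(Mul(Pow(2, -1), 31), 261), Rational(-3, 295)) = Mul(Add(Mul(Rational(1, 2), 31), 261), Rational(-3, 295)) = Mul(Add(Rational(31, 2), 261), Rational(-3, 295)) = Mul(Rational(553, 2), Rational(-3, 295)) = Rational(-1659, 590)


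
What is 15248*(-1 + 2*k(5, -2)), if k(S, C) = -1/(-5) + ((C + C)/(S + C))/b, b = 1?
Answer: -747152/15 ≈ -49810.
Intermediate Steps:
k(S, C) = ⅕ + 2*C/(C + S) (k(S, C) = -1/(-5) + ((C + C)/(S + C))/1 = -1*(-⅕) + ((2*C)/(C + S))*1 = ⅕ + (2*C/(C + S))*1 = ⅕ + 2*C/(C + S))
15248*(-1 + 2*k(5, -2)) = 15248*(-1 + 2*((5 + 11*(-2))/(5*(-2 + 5)))) = 15248*(-1 + 2*((⅕)*(5 - 22)/3)) = 15248*(-1 + 2*((⅕)*(⅓)*(-17))) = 15248*(-1 + 2*(-17/15)) = 15248*(-1 - 34/15) = 15248*(-49/15) = -747152/15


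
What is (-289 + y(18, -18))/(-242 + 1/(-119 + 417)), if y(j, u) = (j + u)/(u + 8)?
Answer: 86122/72115 ≈ 1.1942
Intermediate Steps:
y(j, u) = (j + u)/(8 + u)
(-289 + y(18, -18))/(-242 + 1/(-119 + 417)) = (-289 + (18 - 18)/(8 - 18))/(-242 + 1/(-119 + 417)) = (-289 + 0/(-10))/(-242 + 1/298) = (-289 - ⅒*0)/(-242 + 1/298) = (-289 + 0)/(-72115/298) = -289*(-298/72115) = 86122/72115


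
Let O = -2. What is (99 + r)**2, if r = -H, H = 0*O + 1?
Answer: 9604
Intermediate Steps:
H = 1 (H = 0*(-2) + 1 = 0 + 1 = 1)
r = -1 (r = -1*1 = -1)
(99 + r)**2 = (99 - 1)**2 = 98**2 = 9604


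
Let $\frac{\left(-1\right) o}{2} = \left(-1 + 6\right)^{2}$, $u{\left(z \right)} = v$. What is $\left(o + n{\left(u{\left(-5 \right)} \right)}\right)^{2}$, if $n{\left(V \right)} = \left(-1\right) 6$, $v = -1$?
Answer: $3136$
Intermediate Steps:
$u{\left(z \right)} = -1$
$o = -50$ ($o = - 2 \left(-1 + 6\right)^{2} = - 2 \cdot 5^{2} = \left(-2\right) 25 = -50$)
$n{\left(V \right)} = -6$
$\left(o + n{\left(u{\left(-5 \right)} \right)}\right)^{2} = \left(-50 - 6\right)^{2} = \left(-56\right)^{2} = 3136$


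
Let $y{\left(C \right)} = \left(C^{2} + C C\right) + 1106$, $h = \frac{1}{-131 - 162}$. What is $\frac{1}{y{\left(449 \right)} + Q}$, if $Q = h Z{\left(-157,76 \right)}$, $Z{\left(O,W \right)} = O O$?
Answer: $\frac{293}{118437595} \approx 2.4739 \cdot 10^{-6}$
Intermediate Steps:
$Z{\left(O,W \right)} = O^{2}$
$h = - \frac{1}{293}$ ($h = \frac{1}{-293} = - \frac{1}{293} \approx -0.003413$)
$y{\left(C \right)} = 1106 + 2 C^{2}$ ($y{\left(C \right)} = \left(C^{2} + C^{2}\right) + 1106 = 2 C^{2} + 1106 = 1106 + 2 C^{2}$)
$Q = - \frac{24649}{293}$ ($Q = - \frac{\left(-157\right)^{2}}{293} = \left(- \frac{1}{293}\right) 24649 = - \frac{24649}{293} \approx -84.126$)
$\frac{1}{y{\left(449 \right)} + Q} = \frac{1}{\left(1106 + 2 \cdot 449^{2}\right) - \frac{24649}{293}} = \frac{1}{\left(1106 + 2 \cdot 201601\right) - \frac{24649}{293}} = \frac{1}{\left(1106 + 403202\right) - \frac{24649}{293}} = \frac{1}{404308 - \frac{24649}{293}} = \frac{1}{\frac{118437595}{293}} = \frac{293}{118437595}$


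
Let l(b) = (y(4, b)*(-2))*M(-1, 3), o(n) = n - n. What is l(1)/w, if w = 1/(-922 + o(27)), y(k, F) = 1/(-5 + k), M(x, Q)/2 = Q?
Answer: -11064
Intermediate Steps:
o(n) = 0
M(x, Q) = 2*Q
w = -1/922 (w = 1/(-922 + 0) = 1/(-922) = -1/922 ≈ -0.0010846)
l(b) = 12 (l(b) = (-2/(-5 + 4))*(2*3) = (-2/(-1))*6 = -1*(-2)*6 = 2*6 = 12)
l(1)/w = 12/(-1/922) = 12*(-922) = -11064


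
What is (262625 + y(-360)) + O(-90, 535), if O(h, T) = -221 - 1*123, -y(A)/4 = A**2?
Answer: -256119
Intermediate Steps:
y(A) = -4*A**2
O(h, T) = -344 (O(h, T) = -221 - 123 = -344)
(262625 + y(-360)) + O(-90, 535) = (262625 - 4*(-360)**2) - 344 = (262625 - 4*129600) - 344 = (262625 - 518400) - 344 = -255775 - 344 = -256119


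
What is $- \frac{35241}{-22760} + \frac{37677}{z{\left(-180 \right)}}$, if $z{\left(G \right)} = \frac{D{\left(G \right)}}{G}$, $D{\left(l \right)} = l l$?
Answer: $- \frac{14186419}{68280} \approx -207.77$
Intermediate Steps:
$D{\left(l \right)} = l^{2}$
$z{\left(G \right)} = G$ ($z{\left(G \right)} = \frac{G^{2}}{G} = G$)
$- \frac{35241}{-22760} + \frac{37677}{z{\left(-180 \right)}} = - \frac{35241}{-22760} + \frac{37677}{-180} = \left(-35241\right) \left(- \frac{1}{22760}\right) + 37677 \left(- \frac{1}{180}\right) = \frac{35241}{22760} - \frac{12559}{60} = - \frac{14186419}{68280}$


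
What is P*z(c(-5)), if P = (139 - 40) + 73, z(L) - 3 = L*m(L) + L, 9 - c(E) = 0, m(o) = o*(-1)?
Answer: -11868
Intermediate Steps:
m(o) = -o
c(E) = 9 (c(E) = 9 - 1*0 = 9 + 0 = 9)
z(L) = 3 + L - L² (z(L) = 3 + (L*(-L) + L) = 3 + (-L² + L) = 3 + (L - L²) = 3 + L - L²)
P = 172 (P = 99 + 73 = 172)
P*z(c(-5)) = 172*(3 + 9 - 1*9²) = 172*(3 + 9 - 1*81) = 172*(3 + 9 - 81) = 172*(-69) = -11868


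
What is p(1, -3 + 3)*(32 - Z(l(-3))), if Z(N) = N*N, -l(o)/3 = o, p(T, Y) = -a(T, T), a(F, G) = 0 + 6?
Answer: 294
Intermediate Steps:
a(F, G) = 6
p(T, Y) = -6 (p(T, Y) = -1*6 = -6)
l(o) = -3*o
Z(N) = N²
p(1, -3 + 3)*(32 - Z(l(-3))) = -6*(32 - (-3*(-3))²) = -6*(32 - 1*9²) = -6*(32 - 1*81) = -6*(32 - 81) = -6*(-49) = 294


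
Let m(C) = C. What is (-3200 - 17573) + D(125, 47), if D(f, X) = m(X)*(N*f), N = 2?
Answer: -9023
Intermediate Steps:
D(f, X) = 2*X*f (D(f, X) = X*(2*f) = 2*X*f)
(-3200 - 17573) + D(125, 47) = (-3200 - 17573) + 2*47*125 = -20773 + 11750 = -9023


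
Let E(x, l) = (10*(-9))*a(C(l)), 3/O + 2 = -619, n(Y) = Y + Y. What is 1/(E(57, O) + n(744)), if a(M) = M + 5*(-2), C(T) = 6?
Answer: 1/1848 ≈ 0.00054113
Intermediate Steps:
a(M) = -10 + M (a(M) = M - 10 = -10 + M)
n(Y) = 2*Y
O = -1/207 (O = 3/(-2 - 619) = 3/(-621) = 3*(-1/621) = -1/207 ≈ -0.0048309)
E(x, l) = 360 (E(x, l) = (10*(-9))*(-10 + 6) = -90*(-4) = 360)
1/(E(57, O) + n(744)) = 1/(360 + 2*744) = 1/(360 + 1488) = 1/1848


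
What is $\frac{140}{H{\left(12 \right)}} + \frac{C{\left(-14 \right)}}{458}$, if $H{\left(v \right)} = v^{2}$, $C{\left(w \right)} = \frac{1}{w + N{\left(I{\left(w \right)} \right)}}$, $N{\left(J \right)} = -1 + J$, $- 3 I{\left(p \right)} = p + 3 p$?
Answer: $\frac{88219}{90684} \approx 0.97282$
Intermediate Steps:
$I{\left(p \right)} = - \frac{4 p}{3}$ ($I{\left(p \right)} = - \frac{p + 3 p}{3} = - \frac{4 p}{3}$)
$C{\left(w \right)} = \frac{1}{-1 - \frac{w}{3}}$ ($C{\left(w \right)} = \frac{1}{w - \left(1 + \frac{4 w}{3}\right)} = \frac{1}{-1 - \frac{w}{3}}$)
$\frac{140}{H{\left(12 \right)}} + \frac{C{\left(-14 \right)}}{458} = \frac{140}{12^{2}} + \frac{3 \frac{1}{-3 - -14}}{458} = \frac{140}{144} + \frac{3}{-3 + 14} \cdot \frac{1}{458} = 140 \cdot \frac{1}{144} + \frac{3}{11} \cdot \frac{1}{458} = \frac{35}{36} + 3 \cdot \frac{1}{11} \cdot \frac{1}{458} = \frac{35}{36} + \frac{3}{11} \cdot \frac{1}{458} = \frac{35}{36} + \frac{3}{5038} = \frac{88219}{90684}$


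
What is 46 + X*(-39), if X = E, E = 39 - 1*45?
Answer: 280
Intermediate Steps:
E = -6 (E = 39 - 45 = -6)
X = -6
46 + X*(-39) = 46 - 6*(-39) = 46 + 234 = 280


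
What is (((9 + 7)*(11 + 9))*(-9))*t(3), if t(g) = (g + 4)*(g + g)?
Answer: -120960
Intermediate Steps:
t(g) = 2*g*(4 + g) (t(g) = (4 + g)*(2*g) = 2*g*(4 + g))
(((9 + 7)*(11 + 9))*(-9))*t(3) = (((9 + 7)*(11 + 9))*(-9))*(2*3*(4 + 3)) = ((16*20)*(-9))*(2*3*7) = (320*(-9))*42 = -2880*42 = -120960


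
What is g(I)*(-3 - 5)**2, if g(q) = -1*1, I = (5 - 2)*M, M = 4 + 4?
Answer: -64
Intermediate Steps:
M = 8
I = 24 (I = (5 - 2)*8 = 3*8 = 24)
g(q) = -1
g(I)*(-3 - 5)**2 = -(-3 - 5)**2 = -1*(-8)**2 = -1*64 = -64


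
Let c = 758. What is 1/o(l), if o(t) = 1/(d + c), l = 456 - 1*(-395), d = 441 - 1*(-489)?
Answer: 1688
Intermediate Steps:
d = 930 (d = 441 + 489 = 930)
l = 851 (l = 456 + 395 = 851)
o(t) = 1/1688 (o(t) = 1/(930 + 758) = 1/1688)
1/o(l) = 1/(1/1688) = 1688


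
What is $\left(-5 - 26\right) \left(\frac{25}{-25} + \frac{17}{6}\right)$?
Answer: $- \frac{341}{6} \approx -56.833$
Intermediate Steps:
$\left(-5 - 26\right) \left(\frac{25}{-25} + \frac{17}{6}\right) = \left(-5 - 26\right) \left(25 \left(- \frac{1}{25}\right) + 17 \cdot \frac{1}{6}\right) = \left(-5 - 26\right) \left(-1 + \frac{17}{6}\right) = \left(-31\right) \frac{11}{6} = - \frac{341}{6}$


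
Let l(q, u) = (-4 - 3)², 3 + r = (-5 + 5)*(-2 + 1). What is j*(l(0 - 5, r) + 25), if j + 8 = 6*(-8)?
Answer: -4144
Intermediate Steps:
r = -3 (r = -3 + (-5 + 5)*(-2 + 1) = -3 + 0*(-1) = -3 + 0 = -3)
l(q, u) = 49 (l(q, u) = (-7)² = 49)
j = -56 (j = -8 + 6*(-8) = -8 - 48 = -56)
j*(l(0 - 5, r) + 25) = -56*(49 + 25) = -56*74 = -4144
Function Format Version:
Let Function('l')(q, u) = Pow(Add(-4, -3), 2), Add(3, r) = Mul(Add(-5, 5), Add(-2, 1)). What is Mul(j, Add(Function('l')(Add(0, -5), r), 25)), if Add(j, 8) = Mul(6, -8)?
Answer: -4144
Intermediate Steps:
r = -3 (r = Add(-3, Mul(Add(-5, 5), Add(-2, 1))) = Add(-3, Mul(0, -1)) = Add(-3, 0) = -3)
Function('l')(q, u) = 49 (Function('l')(q, u) = Pow(-7, 2) = 49)
j = -56 (j = Add(-8, Mul(6, -8)) = Add(-8, -48) = -56)
Mul(j, Add(Function('l')(Add(0, -5), r), 25)) = Mul(-56, Add(49, 25)) = Mul(-56, 74) = -4144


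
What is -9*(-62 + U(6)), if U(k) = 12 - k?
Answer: 504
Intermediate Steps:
-9*(-62 + U(6)) = -9*(-62 + (12 - 1*6)) = -9*(-62 + (12 - 6)) = -9*(-62 + 6) = -9*(-56) = 504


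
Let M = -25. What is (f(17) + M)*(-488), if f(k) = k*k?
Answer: -128832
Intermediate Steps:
f(k) = k²
(f(17) + M)*(-488) = (17² - 25)*(-488) = (289 - 25)*(-488) = 264*(-488) = -128832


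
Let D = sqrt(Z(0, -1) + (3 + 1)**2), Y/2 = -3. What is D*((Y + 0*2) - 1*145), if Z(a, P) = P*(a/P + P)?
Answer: -151*sqrt(17) ≈ -622.59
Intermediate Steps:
Y = -6 (Y = 2*(-3) = -6)
Z(a, P) = P*(P + a/P)
D = sqrt(17) (D = sqrt((0 + (-1)**2) + (3 + 1)**2) = sqrt((0 + 1) + 4**2) = sqrt(1 + 16) = sqrt(17) ≈ 4.1231)
D*((Y + 0*2) - 1*145) = sqrt(17)*((-6 + 0*2) - 1*145) = sqrt(17)*((-6 + 0) - 145) = sqrt(17)*(-6 - 145) = sqrt(17)*(-151) = -151*sqrt(17)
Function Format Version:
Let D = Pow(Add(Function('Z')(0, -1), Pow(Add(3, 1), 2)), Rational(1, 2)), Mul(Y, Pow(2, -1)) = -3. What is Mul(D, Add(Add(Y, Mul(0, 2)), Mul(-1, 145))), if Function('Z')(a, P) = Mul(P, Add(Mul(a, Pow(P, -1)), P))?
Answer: Mul(-151, Pow(17, Rational(1, 2))) ≈ -622.59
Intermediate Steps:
Y = -6 (Y = Mul(2, -3) = -6)
Function('Z')(a, P) = Mul(P, Add(P, Mul(a, Pow(P, -1))))
D = Pow(17, Rational(1, 2)) (D = Pow(Add(Add(0, Pow(-1, 2)), Pow(Add(3, 1), 2)), Rational(1, 2)) = Pow(Add(Add(0, 1), Pow(4, 2)), Rational(1, 2)) = Pow(Add(1, 16), Rational(1, 2)) = Pow(17, Rational(1, 2)) ≈ 4.1231)
Mul(D, Add(Add(Y, Mul(0, 2)), Mul(-1, 145))) = Mul(Pow(17, Rational(1, 2)), Add(Add(-6, Mul(0, 2)), Mul(-1, 145))) = Mul(Pow(17, Rational(1, 2)), Add(Add(-6, 0), -145)) = Mul(Pow(17, Rational(1, 2)), Add(-6, -145)) = Mul(Pow(17, Rational(1, 2)), -151) = Mul(-151, Pow(17, Rational(1, 2)))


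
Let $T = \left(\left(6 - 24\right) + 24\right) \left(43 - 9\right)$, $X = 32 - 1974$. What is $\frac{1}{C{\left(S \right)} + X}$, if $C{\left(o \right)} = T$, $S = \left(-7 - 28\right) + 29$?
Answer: $- \frac{1}{1738} \approx -0.00057537$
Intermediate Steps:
$S = -6$ ($S = -35 + 29 = -6$)
$X = -1942$ ($X = 32 - 1974 = -1942$)
$T = 204$ ($T = \left(-18 + 24\right) 34 = 6 \cdot 34 = 204$)
$C{\left(o \right)} = 204$
$\frac{1}{C{\left(S \right)} + X} = \frac{1}{204 - 1942} = \frac{1}{-1738} = - \frac{1}{1738}$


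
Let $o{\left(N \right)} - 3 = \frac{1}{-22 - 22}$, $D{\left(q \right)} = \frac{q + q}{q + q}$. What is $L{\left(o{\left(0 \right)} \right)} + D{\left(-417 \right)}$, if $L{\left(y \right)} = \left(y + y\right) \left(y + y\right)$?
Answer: $\frac{17645}{484} \approx 36.457$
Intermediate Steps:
$D{\left(q \right)} = 1$ ($D{\left(q \right)} = \frac{2 q}{2 q} = 2 q \frac{1}{2 q} = 1$)
$o{\left(N \right)} = \frac{131}{44}$ ($o{\left(N \right)} = 3 + \frac{1}{-22 - 22} = 3 + \frac{1}{-44} = 3 - \frac{1}{44} = \frac{131}{44}$)
$L{\left(y \right)} = 4 y^{2}$ ($L{\left(y \right)} = 2 y 2 y = 4 y^{2}$)
$L{\left(o{\left(0 \right)} \right)} + D{\left(-417 \right)} = 4 \left(\frac{131}{44}\right)^{2} + 1 = 4 \cdot \frac{17161}{1936} + 1 = \frac{17161}{484} + 1 = \frac{17645}{484}$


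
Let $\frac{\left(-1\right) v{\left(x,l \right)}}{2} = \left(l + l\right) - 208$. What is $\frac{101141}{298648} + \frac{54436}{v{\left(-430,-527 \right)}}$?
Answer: $\frac{4128120603}{188446888} \approx 21.906$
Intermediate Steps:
$v{\left(x,l \right)} = 416 - 4 l$ ($v{\left(x,l \right)} = - 2 \left(\left(l + l\right) - 208\right) = - 2 \left(2 l - 208\right) = - 2 \left(-208 + 2 l\right) = 416 - 4 l$)
$\frac{101141}{298648} + \frac{54436}{v{\left(-430,-527 \right)}} = \frac{101141}{298648} + \frac{54436}{416 - -2108} = 101141 \cdot \frac{1}{298648} + \frac{54436}{416 + 2108} = \frac{101141}{298648} + \frac{54436}{2524} = \frac{101141}{298648} + 54436 \cdot \frac{1}{2524} = \frac{101141}{298648} + \frac{13609}{631} = \frac{4128120603}{188446888}$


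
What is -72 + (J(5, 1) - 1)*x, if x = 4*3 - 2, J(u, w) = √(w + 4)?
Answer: -82 + 10*√5 ≈ -59.639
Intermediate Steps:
J(u, w) = √(4 + w)
x = 10 (x = 12 - 2 = 10)
-72 + (J(5, 1) - 1)*x = -72 + (√(4 + 1) - 1)*10 = -72 + (√5 - 1)*10 = -72 + (-1 + √5)*10 = -72 + (-10 + 10*√5) = -82 + 10*√5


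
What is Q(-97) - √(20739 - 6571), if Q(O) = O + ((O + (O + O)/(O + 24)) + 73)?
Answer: -8639/73 - 2*√3542 ≈ -237.37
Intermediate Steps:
Q(O) = 73 + 2*O + 2*O/(24 + O) (Q(O) = O + ((O + (2*O)/(24 + O)) + 73) = O + ((O + 2*O/(24 + O)) + 73) = O + (73 + O + 2*O/(24 + O)) = 73 + 2*O + 2*O/(24 + O))
Q(-97) - √(20739 - 6571) = (1752 + 2*(-97)² + 123*(-97))/(24 - 97) - √(20739 - 6571) = (1752 + 2*9409 - 11931)/(-73) - √14168 = -(1752 + 18818 - 11931)/73 - 2*√3542 = -1/73*8639 - 2*√3542 = -8639/73 - 2*√3542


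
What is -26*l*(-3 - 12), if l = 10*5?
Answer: 19500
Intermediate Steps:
l = 50
-26*l*(-3 - 12) = -1300*(-3 - 12) = -1300*(-15) = -26*(-750) = 19500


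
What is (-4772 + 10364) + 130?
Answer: 5722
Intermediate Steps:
(-4772 + 10364) + 130 = 5592 + 130 = 5722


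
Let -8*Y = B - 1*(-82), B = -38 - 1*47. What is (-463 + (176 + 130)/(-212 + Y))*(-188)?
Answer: 147825716/1693 ≈ 87316.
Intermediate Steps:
B = -85 (B = -38 - 47 = -85)
Y = 3/8 (Y = -(-85 - 1*(-82))/8 = -(-85 + 82)/8 = -1/8*(-3) = 3/8 ≈ 0.37500)
(-463 + (176 + 130)/(-212 + Y))*(-188) = (-463 + (176 + 130)/(-212 + 3/8))*(-188) = (-463 + 306/(-1693/8))*(-188) = (-463 + 306*(-8/1693))*(-188) = (-463 - 2448/1693)*(-188) = -786307/1693*(-188) = 147825716/1693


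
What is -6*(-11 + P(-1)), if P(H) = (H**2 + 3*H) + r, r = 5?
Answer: 48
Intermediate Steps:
P(H) = 5 + H**2 + 3*H (P(H) = (H**2 + 3*H) + 5 = 5 + H**2 + 3*H)
-6*(-11 + P(-1)) = -6*(-11 + (5 + (-1)**2 + 3*(-1))) = -6*(-11 + (5 + 1 - 3)) = -6*(-11 + 3) = -6*(-8) = 48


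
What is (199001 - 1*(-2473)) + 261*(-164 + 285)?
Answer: 233055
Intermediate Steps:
(199001 - 1*(-2473)) + 261*(-164 + 285) = (199001 + 2473) + 261*121 = 201474 + 31581 = 233055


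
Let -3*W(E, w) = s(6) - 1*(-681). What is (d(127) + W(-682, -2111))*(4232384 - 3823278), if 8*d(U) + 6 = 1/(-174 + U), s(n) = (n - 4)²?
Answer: -52858336177/564 ≈ -9.3720e+7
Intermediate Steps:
s(n) = (-4 + n)²
d(U) = -¾ + 1/(8*(-174 + U))
W(E, w) = -685/3 (W(E, w) = -((-4 + 6)² - 1*(-681))/3 = -(2² + 681)/3 = -(4 + 681)/3 = -⅓*685 = -685/3)
(d(127) + W(-682, -2111))*(4232384 - 3823278) = ((1045 - 6*127)/(8*(-174 + 127)) - 685/3)*(4232384 - 3823278) = ((⅛)*(1045 - 762)/(-47) - 685/3)*409106 = ((⅛)*(-1/47)*283 - 685/3)*409106 = (-283/376 - 685/3)*409106 = -258409/1128*409106 = -52858336177/564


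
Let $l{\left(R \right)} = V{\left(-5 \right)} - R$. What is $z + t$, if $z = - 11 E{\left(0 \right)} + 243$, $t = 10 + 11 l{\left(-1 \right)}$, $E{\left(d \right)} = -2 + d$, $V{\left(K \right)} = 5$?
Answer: $341$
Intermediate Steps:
$l{\left(R \right)} = 5 - R$
$t = 76$ ($t = 10 + 11 \left(5 - -1\right) = 10 + 11 \left(5 + 1\right) = 10 + 11 \cdot 6 = 10 + 66 = 76$)
$z = 265$ ($z = - 11 \left(-2 + 0\right) + 243 = \left(-11\right) \left(-2\right) + 243 = 22 + 243 = 265$)
$z + t = 265 + 76 = 341$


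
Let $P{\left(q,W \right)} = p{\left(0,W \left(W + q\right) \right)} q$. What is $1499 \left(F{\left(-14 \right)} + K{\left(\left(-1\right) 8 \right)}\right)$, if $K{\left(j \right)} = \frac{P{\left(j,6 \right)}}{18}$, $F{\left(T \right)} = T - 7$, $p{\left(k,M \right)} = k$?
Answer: $-31479$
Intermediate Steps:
$F{\left(T \right)} = -7 + T$
$P{\left(q,W \right)} = 0$ ($P{\left(q,W \right)} = 0 q = 0$)
$K{\left(j \right)} = 0$ ($K{\left(j \right)} = \frac{0}{18} = 0 \cdot \frac{1}{18} = 0$)
$1499 \left(F{\left(-14 \right)} + K{\left(\left(-1\right) 8 \right)}\right) = 1499 \left(\left(-7 - 14\right) + 0\right) = 1499 \left(-21 + 0\right) = 1499 \left(-21\right) = -31479$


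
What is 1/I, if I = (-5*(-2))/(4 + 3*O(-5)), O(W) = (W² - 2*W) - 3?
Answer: 10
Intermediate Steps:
O(W) = -3 + W² - 2*W
I = ⅒ (I = (-5*(-2))/(4 + 3*(-3 + (-5)² - 2*(-5))) = 10/(4 + 3*(-3 + 25 + 10)) = 10/(4 + 3*32) = 10/(4 + 96) = 10/100 = 10*(1/100) = ⅒ ≈ 0.10000)
1/I = 1/(⅒) = 10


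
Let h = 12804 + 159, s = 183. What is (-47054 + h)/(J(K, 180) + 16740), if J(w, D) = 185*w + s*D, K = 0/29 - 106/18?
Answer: -306819/437315 ≈ -0.70160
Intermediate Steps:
K = -53/9 (K = 0*(1/29) - 106*1/18 = 0 - 53/9 = -53/9 ≈ -5.8889)
J(w, D) = 183*D + 185*w (J(w, D) = 185*w + 183*D = 183*D + 185*w)
h = 12963
(-47054 + h)/(J(K, 180) + 16740) = (-47054 + 12963)/((183*180 + 185*(-53/9)) + 16740) = -34091/((32940 - 9805/9) + 16740) = -34091/(286655/9 + 16740) = -34091/437315/9 = -34091*9/437315 = -306819/437315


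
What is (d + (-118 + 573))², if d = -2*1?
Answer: 205209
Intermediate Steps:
d = -2
(d + (-118 + 573))² = (-2 + (-118 + 573))² = (-2 + 455)² = 453² = 205209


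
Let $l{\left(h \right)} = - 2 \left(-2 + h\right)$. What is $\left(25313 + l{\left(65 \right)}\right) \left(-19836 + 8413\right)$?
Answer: $-287711101$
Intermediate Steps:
$l{\left(h \right)} = 4 - 2 h$
$\left(25313 + l{\left(65 \right)}\right) \left(-19836 + 8413\right) = \left(25313 + \left(4 - 130\right)\right) \left(-19836 + 8413\right) = \left(25313 + \left(4 - 130\right)\right) \left(-11423\right) = \left(25313 - 126\right) \left(-11423\right) = 25187 \left(-11423\right) = -287711101$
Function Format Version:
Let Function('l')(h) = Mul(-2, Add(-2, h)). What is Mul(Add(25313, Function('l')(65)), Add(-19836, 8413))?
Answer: -287711101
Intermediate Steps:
Function('l')(h) = Add(4, Mul(-2, h))
Mul(Add(25313, Function('l')(65)), Add(-19836, 8413)) = Mul(Add(25313, Add(4, Mul(-2, 65))), Add(-19836, 8413)) = Mul(Add(25313, Add(4, -130)), -11423) = Mul(Add(25313, -126), -11423) = Mul(25187, -11423) = -287711101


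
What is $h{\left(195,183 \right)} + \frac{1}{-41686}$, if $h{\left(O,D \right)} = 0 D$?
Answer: $- \frac{1}{41686} \approx -2.3989 \cdot 10^{-5}$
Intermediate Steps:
$h{\left(O,D \right)} = 0$
$h{\left(195,183 \right)} + \frac{1}{-41686} = 0 + \frac{1}{-41686} = 0 - \frac{1}{41686} = - \frac{1}{41686}$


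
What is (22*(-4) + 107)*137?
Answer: 2603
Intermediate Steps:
(22*(-4) + 107)*137 = (-88 + 107)*137 = 19*137 = 2603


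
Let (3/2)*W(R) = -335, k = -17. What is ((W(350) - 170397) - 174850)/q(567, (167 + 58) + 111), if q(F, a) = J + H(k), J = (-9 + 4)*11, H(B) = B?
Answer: 1036411/216 ≈ 4798.2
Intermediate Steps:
W(R) = -670/3 (W(R) = (⅔)*(-335) = -670/3)
J = -55 (J = -5*11 = -55)
q(F, a) = -72 (q(F, a) = -55 - 17 = -72)
((W(350) - 170397) - 174850)/q(567, (167 + 58) + 111) = ((-670/3 - 170397) - 174850)/(-72) = (-511861/3 - 174850)*(-1/72) = -1036411/3*(-1/72) = 1036411/216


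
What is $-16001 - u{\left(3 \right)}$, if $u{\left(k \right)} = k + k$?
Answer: $-16007$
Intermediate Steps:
$u{\left(k \right)} = 2 k$
$-16001 - u{\left(3 \right)} = -16001 - 2 \cdot 3 = -16001 - 6 = -16007$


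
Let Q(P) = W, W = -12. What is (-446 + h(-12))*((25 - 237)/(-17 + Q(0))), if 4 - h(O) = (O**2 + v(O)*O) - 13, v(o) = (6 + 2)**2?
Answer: 41340/29 ≈ 1425.5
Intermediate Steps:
Q(P) = -12
v(o) = 64 (v(o) = 8**2 = 64)
h(O) = 17 - O**2 - 64*O (h(O) = 4 - ((O**2 + 64*O) - 13) = 4 - (-13 + O**2 + 64*O) = 4 + (13 - O**2 - 64*O) = 17 - O**2 - 64*O)
(-446 + h(-12))*((25 - 237)/(-17 + Q(0))) = (-446 + (17 - 1*(-12)**2 - 64*(-12)))*((25 - 237)/(-17 - 12)) = (-446 + (17 - 1*144 + 768))*(-212/(-29)) = (-446 + (17 - 144 + 768))*(-212*(-1/29)) = (-446 + 641)*(212/29) = 195*(212/29) = 41340/29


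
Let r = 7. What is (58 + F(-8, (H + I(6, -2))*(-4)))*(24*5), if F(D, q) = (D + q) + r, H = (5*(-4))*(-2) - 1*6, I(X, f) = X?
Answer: -12360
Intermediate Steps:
H = 34 (H = -20*(-2) - 6 = 40 - 6 = 34)
F(D, q) = 7 + D + q (F(D, q) = (D + q) + 7 = 7 + D + q)
(58 + F(-8, (H + I(6, -2))*(-4)))*(24*5) = (58 + (7 - 8 + (34 + 6)*(-4)))*(24*5) = (58 + (7 - 8 + 40*(-4)))*120 = (58 + (7 - 8 - 160))*120 = (58 - 161)*120 = -103*120 = -12360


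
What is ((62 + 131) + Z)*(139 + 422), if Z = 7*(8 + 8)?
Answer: 171105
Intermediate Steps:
Z = 112 (Z = 7*16 = 112)
((62 + 131) + Z)*(139 + 422) = ((62 + 131) + 112)*(139 + 422) = (193 + 112)*561 = 305*561 = 171105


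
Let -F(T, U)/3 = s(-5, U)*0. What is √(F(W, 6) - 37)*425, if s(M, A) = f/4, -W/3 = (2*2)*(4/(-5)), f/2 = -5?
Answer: 425*I*√37 ≈ 2585.2*I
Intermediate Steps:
f = -10 (f = 2*(-5) = -10)
W = 48/5 (W = -3*2*2*4/(-5) = -12*4*(-⅕) = -12*(-4)/5 = -3*(-16/5) = 48/5 ≈ 9.6000)
s(M, A) = -5/2 (s(M, A) = -10/4 = -10*¼ = -5/2)
F(T, U) = 0 (F(T, U) = -(-15)*0/2 = -3*0 = 0)
√(F(W, 6) - 37)*425 = √(0 - 37)*425 = √(-37)*425 = (I*√37)*425 = 425*I*√37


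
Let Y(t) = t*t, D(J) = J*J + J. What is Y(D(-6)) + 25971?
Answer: 26871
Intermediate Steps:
D(J) = J + J² (D(J) = J² + J = J + J²)
Y(t) = t²
Y(D(-6)) + 25971 = (-6*(1 - 6))² + 25971 = (-6*(-5))² + 25971 = 30² + 25971 = 900 + 25971 = 26871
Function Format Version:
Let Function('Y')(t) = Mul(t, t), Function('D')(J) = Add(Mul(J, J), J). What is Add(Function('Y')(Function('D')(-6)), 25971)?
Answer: 26871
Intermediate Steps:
Function('D')(J) = Add(J, Pow(J, 2)) (Function('D')(J) = Add(Pow(J, 2), J) = Add(J, Pow(J, 2)))
Function('Y')(t) = Pow(t, 2)
Add(Function('Y')(Function('D')(-6)), 25971) = Add(Pow(Mul(-6, Add(1, -6)), 2), 25971) = Add(Pow(Mul(-6, -5), 2), 25971) = Add(Pow(30, 2), 25971) = Add(900, 25971) = 26871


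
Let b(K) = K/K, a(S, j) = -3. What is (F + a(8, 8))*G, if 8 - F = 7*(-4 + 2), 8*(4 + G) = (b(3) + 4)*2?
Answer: -209/4 ≈ -52.250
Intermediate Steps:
b(K) = 1
G = -11/4 (G = -4 + ((1 + 4)*2)/8 = -4 + (5*2)/8 = -4 + (⅛)*10 = -4 + 5/4 = -11/4 ≈ -2.7500)
F = 22 (F = 8 - 7*(-4 + 2) = 8 - 7*(-2) = 8 - 1*(-14) = 8 + 14 = 22)
(F + a(8, 8))*G = (22 - 3)*(-11/4) = 19*(-11/4) = -209/4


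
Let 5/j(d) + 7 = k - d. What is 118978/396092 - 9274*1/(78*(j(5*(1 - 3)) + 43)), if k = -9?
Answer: -1641019283/651373294 ≈ -2.5193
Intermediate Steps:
j(d) = 5/(-16 - d) (j(d) = 5/(-7 + (-9 - d)) = 5/(-16 - d))
118978/396092 - 9274*1/(78*(j(5*(1 - 3)) + 43)) = 118978/396092 - 9274*1/(78*(-5/(16 + 5*(1 - 3)) + 43)) = 118978*(1/396092) - 9274*1/(78*(-5/(16 + 5*(-2)) + 43)) = 59489/198046 - 9274*1/(78*(-5/(16 - 10) + 43)) = 59489/198046 - 9274*1/(78*(-5/6 + 43)) = 59489/198046 - 9274*1/(78*(-5*⅙ + 43)) = 59489/198046 - 9274*1/(78*(-⅚ + 43)) = 59489/198046 - 9274/(78*(253/6)) = 59489/198046 - 9274/3289 = -1641019283/651373294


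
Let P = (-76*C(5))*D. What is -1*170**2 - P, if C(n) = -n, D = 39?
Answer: -43720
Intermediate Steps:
P = 14820 (P = -(-76)*5*39 = -76*(-5)*39 = 380*39 = 14820)
-1*170**2 - P = -1*170**2 - 1*14820 = -1*28900 - 14820 = -28900 - 14820 = -43720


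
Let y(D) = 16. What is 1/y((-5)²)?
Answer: 1/16 ≈ 0.062500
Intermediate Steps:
1/y((-5)²) = 1/16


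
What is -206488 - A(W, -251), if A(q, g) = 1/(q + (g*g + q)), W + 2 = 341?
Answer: -13148949353/63679 ≈ -2.0649e+5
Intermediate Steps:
W = 339 (W = -2 + 341 = 339)
A(q, g) = 1/(g² + 2*q) (A(q, g) = 1/(q + (g² + q)) = 1/(q + (q + g²)) = 1/(g² + 2*q))
-206488 - A(W, -251) = -206488 - 1/((-251)² + 2*339) = -206488 - 1/(63001 + 678) = -206488 - 1/63679 = -13148949353/63679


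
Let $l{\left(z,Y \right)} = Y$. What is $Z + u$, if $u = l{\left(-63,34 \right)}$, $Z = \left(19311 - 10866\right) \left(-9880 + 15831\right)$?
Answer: $50256229$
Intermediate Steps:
$Z = 50256195$ ($Z = 8445 \cdot 5951 = 50256195$)
$u = 34$
$Z + u = 50256195 + 34 = 50256229$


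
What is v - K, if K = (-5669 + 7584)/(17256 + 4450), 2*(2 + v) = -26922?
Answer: -292229793/21706 ≈ -13463.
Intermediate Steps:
v = -13463 (v = -2 + (½)*(-26922) = -2 - 13461 = -13463)
K = 1915/21706 ≈ 0.088224
v - K = -13463 - 1*1915/21706 = -13463 - 1915/21706 = -292229793/21706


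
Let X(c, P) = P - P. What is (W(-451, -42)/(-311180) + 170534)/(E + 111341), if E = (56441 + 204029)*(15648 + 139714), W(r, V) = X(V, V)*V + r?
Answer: 53066770571/12592599315857580 ≈ 4.2141e-6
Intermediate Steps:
X(c, P) = 0
W(r, V) = r (W(r, V) = 0*V + r = 0 + r = r)
E = 40467140140 (E = 260470*155362 = 40467140140)
(W(-451, -42)/(-311180) + 170534)/(E + 111341) = (-451/(-311180) + 170534)/(40467140140 + 111341) = (-451*(-1/311180) + 170534)/40467251481 = (451/311180 + 170534)*(1/40467251481) = (53066770571/311180)*(1/40467251481) = 53066770571/12592599315857580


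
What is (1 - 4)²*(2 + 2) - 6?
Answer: 30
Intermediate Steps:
(1 - 4)²*(2 + 2) - 6 = (-3)²*4 - 6 = 9*4 - 6 = 36 - 6 = 30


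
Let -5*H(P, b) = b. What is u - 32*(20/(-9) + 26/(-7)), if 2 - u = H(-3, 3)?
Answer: 60659/315 ≈ 192.57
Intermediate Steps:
H(P, b) = -b/5
u = 13/5 (u = 2 - (-1)*3/5 = 2 - 1*(-3/5) = 2 + 3/5 = 13/5 ≈ 2.6000)
u - 32*(20/(-9) + 26/(-7)) = 13/5 - 32*(20/(-9) + 26/(-7)) = 13/5 - 32*(20*(-1/9) + 26*(-1/7)) = 13/5 - 32*(-20/9 - 26/7) = 13/5 - 32*(-374/63) = 13/5 + 11968/63 = 60659/315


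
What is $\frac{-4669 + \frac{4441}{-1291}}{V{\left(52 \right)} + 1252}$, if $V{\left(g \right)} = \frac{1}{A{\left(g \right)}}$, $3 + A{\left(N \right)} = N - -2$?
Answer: $- \frac{307638120}{82434223} \approx -3.7319$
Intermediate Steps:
$A{\left(N \right)} = -1 + N$ ($A{\left(N \right)} = -3 + \left(N - -2\right) = -3 + \left(N + 2\right) = -3 + \left(2 + N\right) = -1 + N$)
$V{\left(g \right)} = \frac{1}{-1 + g}$
$\frac{-4669 + \frac{4441}{-1291}}{V{\left(52 \right)} + 1252} = \frac{-4669 + \frac{4441}{-1291}}{\frac{1}{-1 + 52} + 1252} = \frac{-4669 + 4441 \left(- \frac{1}{1291}\right)}{\frac{1}{51} + 1252} = \frac{-4669 - \frac{4441}{1291}}{\frac{1}{51} + 1252} = - \frac{6032120}{1291 \cdot \frac{63853}{51}} = \left(- \frac{6032120}{1291}\right) \frac{51}{63853} = - \frac{307638120}{82434223}$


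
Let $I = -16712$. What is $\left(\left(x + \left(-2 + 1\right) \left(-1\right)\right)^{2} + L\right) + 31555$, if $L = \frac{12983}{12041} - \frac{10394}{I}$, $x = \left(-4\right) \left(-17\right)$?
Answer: $\frac{3654090731361}{100614596} \approx 36318.0$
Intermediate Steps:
$x = 68$
$L = \frac{171063025}{100614596}$ ($L = \frac{12983}{12041} - \frac{10394}{-16712} = 12983 \cdot \frac{1}{12041} - - \frac{5197}{8356} = \frac{12983}{12041} + \frac{5197}{8356} = \frac{171063025}{100614596} \approx 1.7002$)
$\left(\left(x + \left(-2 + 1\right) \left(-1\right)\right)^{2} + L\right) + 31555 = \left(\left(68 + \left(-2 + 1\right) \left(-1\right)\right)^{2} + \frac{171063025}{100614596}\right) + 31555 = \left(\left(68 - -1\right)^{2} + \frac{171063025}{100614596}\right) + 31555 = \left(\left(68 + 1\right)^{2} + \frac{171063025}{100614596}\right) + 31555 = \left(69^{2} + \frac{171063025}{100614596}\right) + 31555 = \left(4761 + \frac{171063025}{100614596}\right) + 31555 = \frac{479197154581}{100614596} + 31555 = \frac{3654090731361}{100614596}$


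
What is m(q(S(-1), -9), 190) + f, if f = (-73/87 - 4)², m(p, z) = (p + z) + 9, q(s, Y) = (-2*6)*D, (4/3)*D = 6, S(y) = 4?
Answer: 1274746/7569 ≈ 168.42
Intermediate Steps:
D = 9/2 (D = (¾)*6 = 9/2 ≈ 4.5000)
q(s, Y) = -54 (q(s, Y) = -2*6*(9/2) = -12*9/2 = -54)
m(p, z) = 9 + p + z
f = 177241/7569 (f = (-73*1/87 - 4)² = (-73/87 - 4)² = (-421/87)² = 177241/7569 ≈ 23.417)
m(q(S(-1), -9), 190) + f = (9 - 54 + 190) + 177241/7569 = 145 + 177241/7569 = 1274746/7569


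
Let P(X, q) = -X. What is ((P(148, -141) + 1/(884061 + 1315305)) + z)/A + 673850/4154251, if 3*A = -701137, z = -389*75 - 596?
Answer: 619733153954310503/2135363777410844214 ≈ 0.29022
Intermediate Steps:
z = -29771 (z = -29175 - 596 = -29771)
A = -701137/3 (A = (⅓)*(-701137) = -701137/3 ≈ -2.3371e+5)
((P(148, -141) + 1/(884061 + 1315305)) + z)/A + 673850/4154251 = ((-1*148 + 1/(884061 + 1315305)) - 29771)/(-701137/3) + 673850/4154251 = ((-148 + 1/2199366) - 29771)*(-3/701137) + 673850*(1/4154251) = ((-148 + 1/2199366) - 29771)*(-3/701137) + 673850/4154251 = (-325506167/2199366 - 29771)*(-3/701137) + 673850/4154251 = -65802831353/2199366*(-3/701137) + 673850/4154251 = 65802831353/514018959714 + 673850/4154251 = 619733153954310503/2135363777410844214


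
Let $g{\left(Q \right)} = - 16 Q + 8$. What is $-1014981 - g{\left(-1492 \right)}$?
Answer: $-1038861$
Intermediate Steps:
$g{\left(Q \right)} = 8 - 16 Q$
$-1014981 - g{\left(-1492 \right)} = -1014981 - \left(8 - -23872\right) = -1014981 - \left(8 + 23872\right) = -1014981 - 23880 = -1038861$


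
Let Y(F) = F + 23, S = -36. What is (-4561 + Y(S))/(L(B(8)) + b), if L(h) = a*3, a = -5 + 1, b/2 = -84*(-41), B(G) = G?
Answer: -2287/3438 ≈ -0.66521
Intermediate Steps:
b = 6888 (b = 2*(-84*(-41)) = 2*3444 = 6888)
a = -4
Y(F) = 23 + F
L(h) = -12 (L(h) = -4*3 = -12)
(-4561 + Y(S))/(L(B(8)) + b) = (-4561 + (23 - 36))/(-12 + 6888) = (-4561 - 13)/6876 = -4574*1/6876 = -2287/3438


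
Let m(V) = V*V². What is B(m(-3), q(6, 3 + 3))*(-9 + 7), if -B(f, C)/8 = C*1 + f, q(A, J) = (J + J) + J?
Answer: -144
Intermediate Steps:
q(A, J) = 3*J (q(A, J) = 2*J + J = 3*J)
m(V) = V³
B(f, C) = -8*C - 8*f (B(f, C) = -8*(C*1 + f) = -8*(C + f) = -8*C - 8*f)
B(m(-3), q(6, 3 + 3))*(-9 + 7) = (-24*(3 + 3) - 8*(-3)³)*(-9 + 7) = (-24*6 - 8*(-27))*(-2) = (-8*18 + 216)*(-2) = (-144 + 216)*(-2) = 72*(-2) = -144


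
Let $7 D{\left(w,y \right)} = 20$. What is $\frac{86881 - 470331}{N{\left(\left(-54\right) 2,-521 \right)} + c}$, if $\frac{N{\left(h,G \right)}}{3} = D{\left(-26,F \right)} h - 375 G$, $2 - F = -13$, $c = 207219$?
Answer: $- \frac{1342075}{2773464} \approx -0.4839$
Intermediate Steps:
$F = 15$ ($F = 2 - -13 = 2 + 13 = 15$)
$D{\left(w,y \right)} = \frac{20}{7}$ ($D{\left(w,y \right)} = \frac{1}{7} \cdot 20 = \frac{20}{7}$)
$N{\left(h,G \right)} = - 1125 G + \frac{60 h}{7}$ ($N{\left(h,G \right)} = 3 \left(\frac{20 h}{7} - 375 G\right) = 3 \left(- 375 G + \frac{20 h}{7}\right) = - 1125 G + \frac{60 h}{7}$)
$\frac{86881 - 470331}{N{\left(\left(-54\right) 2,-521 \right)} + c} = \frac{86881 - 470331}{\left(\left(-1125\right) \left(-521\right) + \frac{60 \left(\left(-54\right) 2\right)}{7}\right) + 207219} = - \frac{383450}{\left(586125 + \frac{60}{7} \left(-108\right)\right) + 207219} = - \frac{383450}{\left(586125 - \frac{6480}{7}\right) + 207219} = - \frac{383450}{\frac{4096395}{7} + 207219} = - \frac{383450}{\frac{5546928}{7}} = \left(-383450\right) \frac{7}{5546928} = - \frac{1342075}{2773464}$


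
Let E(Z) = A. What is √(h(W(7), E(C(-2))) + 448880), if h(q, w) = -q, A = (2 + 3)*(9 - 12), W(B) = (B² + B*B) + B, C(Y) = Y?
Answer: 5*√17951 ≈ 669.91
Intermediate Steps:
W(B) = B + 2*B² (W(B) = (B² + B²) + B = 2*B² + B = B + 2*B²)
A = -15 (A = 5*(-3) = -15)
E(Z) = -15
√(h(W(7), E(C(-2))) + 448880) = √(-7*(1 + 2*7) + 448880) = √(-7*(1 + 14) + 448880) = √(-7*15 + 448880) = √(-1*105 + 448880) = √(-105 + 448880) = √448775 = 5*√17951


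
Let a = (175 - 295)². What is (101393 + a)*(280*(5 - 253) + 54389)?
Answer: -1742800443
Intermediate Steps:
a = 14400 (a = (-120)² = 14400)
(101393 + a)*(280*(5 - 253) + 54389) = (101393 + 14400)*(280*(5 - 253) + 54389) = 115793*(280*(-248) + 54389) = 115793*(-69440 + 54389) = 115793*(-15051) = -1742800443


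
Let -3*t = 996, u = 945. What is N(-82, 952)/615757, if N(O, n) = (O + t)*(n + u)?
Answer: -785358/615757 ≈ -1.2754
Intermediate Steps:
t = -332 (t = -1/3*996 = -332)
N(O, n) = (-332 + O)*(945 + n) (N(O, n) = (O - 332)*(n + 945) = (-332 + O)*(945 + n))
N(-82, 952)/615757 = (-313740 - 332*952 + 945*(-82) - 82*952)/615757 = (-313740 - 316064 - 77490 - 78064)*(1/615757) = -785358*1/615757 = -785358/615757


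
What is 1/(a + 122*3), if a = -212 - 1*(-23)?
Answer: 1/177 ≈ 0.0056497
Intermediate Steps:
a = -189 (a = -212 + 23 = -189)
1/(a + 122*3) = 1/(-189 + 122*3) = 1/(-189 + 366) = 1/177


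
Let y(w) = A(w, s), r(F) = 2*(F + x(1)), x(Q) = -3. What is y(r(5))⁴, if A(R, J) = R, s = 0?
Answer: 256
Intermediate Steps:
r(F) = -6 + 2*F (r(F) = 2*(F - 3) = 2*(-3 + F) = -6 + 2*F)
y(w) = w
y(r(5))⁴ = (-6 + 2*5)⁴ = (-6 + 10)⁴ = 4⁴ = 256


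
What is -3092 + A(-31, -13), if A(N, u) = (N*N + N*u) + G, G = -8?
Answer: -1736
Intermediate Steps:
A(N, u) = -8 + N² + N*u (A(N, u) = (N*N + N*u) - 8 = (N² + N*u) - 8 = -8 + N² + N*u)
-3092 + A(-31, -13) = -3092 + (-8 + (-31)² - 31*(-13)) = -3092 + (-8 + 961 + 403) = -3092 + 1356 = -1736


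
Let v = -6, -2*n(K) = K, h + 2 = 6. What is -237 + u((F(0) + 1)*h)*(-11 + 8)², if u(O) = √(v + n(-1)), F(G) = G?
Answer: -237 + 9*I*√22/2 ≈ -237.0 + 21.107*I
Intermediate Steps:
h = 4 (h = -2 + 6 = 4)
n(K) = -K/2
u(O) = I*√22/2 (u(O) = √(-6 - ½*(-1)) = √(-6 + ½) = √(-11/2) = I*√22/2)
-237 + u((F(0) + 1)*h)*(-11 + 8)² = -237 + (I*√22/2)*(-11 + 8)² = -237 + (I*√22/2)*(-3)² = -237 + (I*√22/2)*9 = -237 + 9*I*√22/2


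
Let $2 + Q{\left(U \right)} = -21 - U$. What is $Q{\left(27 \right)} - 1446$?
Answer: $-1496$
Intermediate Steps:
$Q{\left(U \right)} = -23 - U$ ($Q{\left(U \right)} = -2 - \left(21 + U\right) = -23 - U$)
$Q{\left(27 \right)} - 1446 = \left(-23 - 27\right) - 1446 = -50 - 1446 = -1496$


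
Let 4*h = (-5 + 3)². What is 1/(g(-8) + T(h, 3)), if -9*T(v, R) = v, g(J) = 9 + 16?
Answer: 9/224 ≈ 0.040179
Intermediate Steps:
g(J) = 25
h = 1 (h = (-5 + 3)²/4 = (¼)*(-2)² = (¼)*4 = 1)
T(v, R) = -v/9
1/(g(-8) + T(h, 3)) = 1/(25 - ⅑*1) = 1/(25 - ⅑) = 1/(224/9) = 9/224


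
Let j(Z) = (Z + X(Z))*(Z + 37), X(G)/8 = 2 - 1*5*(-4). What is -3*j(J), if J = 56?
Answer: -64728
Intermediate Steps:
X(G) = 176 (X(G) = 8*(2 - 1*5*(-4)) = 8*(2 - 5*(-4)) = 8*(2 + 20) = 8*22 = 176)
j(Z) = (37 + Z)*(176 + Z) (j(Z) = (Z + 176)*(Z + 37) = (176 + Z)*(37 + Z) = (37 + Z)*(176 + Z))
-3*j(J) = -3*(6512 + 56² + 213*56) = -3*(6512 + 3136 + 11928) = -3*21576 = -64728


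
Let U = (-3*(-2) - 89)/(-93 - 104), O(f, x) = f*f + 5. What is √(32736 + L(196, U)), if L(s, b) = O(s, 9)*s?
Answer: 2*√1890813 ≈ 2750.1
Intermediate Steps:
O(f, x) = 5 + f² (O(f, x) = f² + 5 = 5 + f²)
U = 83/197 (U = (6 - 89)/(-197) = -83*(-1/197) = 83/197 ≈ 0.42132)
L(s, b) = s*(5 + s²) (L(s, b) = (5 + s²)*s = s*(5 + s²))
√(32736 + L(196, U)) = √(32736 + 196*(5 + 196²)) = √(32736 + 196*(5 + 38416)) = √(32736 + 196*38421) = √(32736 + 7530516) = √7563252 = 2*√1890813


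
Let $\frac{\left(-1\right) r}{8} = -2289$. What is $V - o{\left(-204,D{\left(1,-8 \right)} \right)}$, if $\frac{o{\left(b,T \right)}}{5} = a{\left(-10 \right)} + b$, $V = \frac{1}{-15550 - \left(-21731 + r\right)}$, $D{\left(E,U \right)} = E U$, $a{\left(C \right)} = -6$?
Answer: $\frac{12737549}{12131} \approx 1050.0$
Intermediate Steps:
$r = 18312$ ($r = \left(-8\right) \left(-2289\right) = 18312$)
$V = - \frac{1}{12131}$ ($V = \frac{1}{-15550 + \left(21731 - 18312\right)} = \frac{1}{-15550 + 3419} = \frac{1}{-12131} = - \frac{1}{12131} \approx -8.2433 \cdot 10^{-5}$)
$o{\left(b,T \right)} = -30 + 5 b$ ($o{\left(b,T \right)} = 5 \left(-6 + b\right) = -30 + 5 b$)
$V - o{\left(-204,D{\left(1,-8 \right)} \right)} = - \frac{1}{12131} - \left(-30 + 5 \left(-204\right)\right) = - \frac{1}{12131} - \left(-30 - 1020\right) = - \frac{1}{12131} - -1050 = - \frac{1}{12131} + 1050 = \frac{12737549}{12131}$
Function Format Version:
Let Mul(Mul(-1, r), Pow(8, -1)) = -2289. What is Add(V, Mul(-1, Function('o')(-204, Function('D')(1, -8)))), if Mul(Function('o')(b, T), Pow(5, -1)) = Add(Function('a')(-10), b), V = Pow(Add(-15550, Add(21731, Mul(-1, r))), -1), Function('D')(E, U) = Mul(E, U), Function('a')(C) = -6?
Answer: Rational(12737549, 12131) ≈ 1050.0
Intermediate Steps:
r = 18312 (r = Mul(-8, -2289) = 18312)
V = Rational(-1, 12131) (V = Pow(Add(-15550, Add(21731, Mul(-1, 18312))), -1) = Pow(Add(-15550, Add(21731, -18312)), -1) = Pow(Add(-15550, 3419), -1) = Pow(-12131, -1) = Rational(-1, 12131) ≈ -8.2433e-5)
Function('o')(b, T) = Add(-30, Mul(5, b)) (Function('o')(b, T) = Mul(5, Add(-6, b)) = Add(-30, Mul(5, b)))
Add(V, Mul(-1, Function('o')(-204, Function('D')(1, -8)))) = Add(Rational(-1, 12131), Mul(-1, Add(-30, Mul(5, -204)))) = Add(Rational(-1, 12131), Mul(-1, Add(-30, -1020))) = Add(Rational(-1, 12131), Mul(-1, -1050)) = Add(Rational(-1, 12131), 1050) = Rational(12737549, 12131)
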